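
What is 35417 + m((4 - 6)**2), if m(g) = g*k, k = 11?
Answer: 35461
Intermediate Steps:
m(g) = 11*g (m(g) = g*11 = 11*g)
35417 + m((4 - 6)**2) = 35417 + 11*(4 - 6)**2 = 35417 + 11*(-2)**2 = 35417 + 11*4 = 35417 + 44 = 35461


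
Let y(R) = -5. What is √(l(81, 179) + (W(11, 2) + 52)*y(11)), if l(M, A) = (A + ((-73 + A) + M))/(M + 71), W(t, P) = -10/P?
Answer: I*√335863/38 ≈ 15.251*I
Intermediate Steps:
l(M, A) = (-73 + M + 2*A)/(71 + M) (l(M, A) = (A + (-73 + A + M))/(71 + M) = (-73 + M + 2*A)/(71 + M))
√(l(81, 179) + (W(11, 2) + 52)*y(11)) = √((-73 + 81 + 2*179)/(71 + 81) + (-10/2 + 52)*(-5)) = √((-73 + 81 + 358)/152 + (-10*½ + 52)*(-5)) = √((1/152)*366 + (-5 + 52)*(-5)) = √(183/76 + 47*(-5)) = √(183/76 - 235) = √(-17677/76) = I*√335863/38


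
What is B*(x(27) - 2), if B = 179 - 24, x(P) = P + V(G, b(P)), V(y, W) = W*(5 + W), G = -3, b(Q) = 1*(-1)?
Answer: 3255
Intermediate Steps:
b(Q) = -1
x(P) = -4 + P (x(P) = P - (5 - 1) = P - 1*4 = P - 4 = -4 + P)
B = 155
B*(x(27) - 2) = 155*((-4 + 27) - 2) = 155*(23 - 2) = 155*21 = 3255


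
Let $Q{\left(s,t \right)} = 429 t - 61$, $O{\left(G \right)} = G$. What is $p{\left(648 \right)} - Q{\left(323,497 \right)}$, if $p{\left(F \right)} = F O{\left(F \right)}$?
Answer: $206752$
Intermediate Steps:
$p{\left(F \right)} = F^{2}$ ($p{\left(F \right)} = F F = F^{2}$)
$Q{\left(s,t \right)} = -61 + 429 t$
$p{\left(648 \right)} - Q{\left(323,497 \right)} = 648^{2} - \left(-61 + 429 \cdot 497\right) = 419904 - \left(-61 + 213213\right) = 419904 - 213152 = 206752$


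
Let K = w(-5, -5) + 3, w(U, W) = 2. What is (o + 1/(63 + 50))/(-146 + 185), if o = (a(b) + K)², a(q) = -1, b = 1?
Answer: 603/1469 ≈ 0.41048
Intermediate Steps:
K = 5 (K = 2 + 3 = 5)
o = 16 (o = (-1 + 5)² = 4² = 16)
(o + 1/(63 + 50))/(-146 + 185) = (16 + 1/(63 + 50))/(-146 + 185) = (16 + 1/113)/39 = (16 + 1/113)*(1/39) = (1809/113)*(1/39) = 603/1469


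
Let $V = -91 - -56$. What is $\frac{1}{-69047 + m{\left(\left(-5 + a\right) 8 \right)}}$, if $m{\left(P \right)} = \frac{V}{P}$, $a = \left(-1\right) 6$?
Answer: $- \frac{88}{6076101} \approx -1.4483 \cdot 10^{-5}$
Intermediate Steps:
$a = -6$
$V = -35$ ($V = -91 + 56 = -35$)
$m{\left(P \right)} = - \frac{35}{P}$
$\frac{1}{-69047 + m{\left(\left(-5 + a\right) 8 \right)}} = \frac{1}{-69047 - \frac{35}{\left(-5 - 6\right) 8}} = \frac{1}{-69047 - \frac{35}{\left(-11\right) 8}} = \frac{1}{-69047 - \frac{35}{-88}} = \frac{1}{-69047 - - \frac{35}{88}} = \frac{1}{-69047 + \frac{35}{88}} = \frac{1}{- \frac{6076101}{88}} = - \frac{88}{6076101}$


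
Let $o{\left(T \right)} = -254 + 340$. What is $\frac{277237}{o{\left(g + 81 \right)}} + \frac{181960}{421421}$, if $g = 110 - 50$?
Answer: $\frac{116849142337}{36242206} \approx 3224.1$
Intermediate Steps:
$g = 60$ ($g = 110 - 50 = 60$)
$o{\left(T \right)} = 86$
$\frac{277237}{o{\left(g + 81 \right)}} + \frac{181960}{421421} = \frac{277237}{86} + \frac{181960}{421421} = \frac{116849142337}{36242206}$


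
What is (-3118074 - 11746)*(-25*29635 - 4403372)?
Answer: 16100567145540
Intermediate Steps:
(-3118074 - 11746)*(-25*29635 - 4403372) = -3129820*(-740875 - 4403372) = -3129820*(-5144247) = 16100567145540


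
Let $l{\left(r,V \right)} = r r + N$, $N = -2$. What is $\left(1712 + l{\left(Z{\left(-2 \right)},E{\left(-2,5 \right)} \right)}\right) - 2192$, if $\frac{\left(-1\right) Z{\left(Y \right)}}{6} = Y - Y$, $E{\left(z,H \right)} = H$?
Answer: $-482$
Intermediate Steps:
$Z{\left(Y \right)} = 0$ ($Z{\left(Y \right)} = - 6 \left(Y - Y\right) = \left(-6\right) 0 = 0$)
$l{\left(r,V \right)} = -2 + r^{2}$ ($l{\left(r,V \right)} = r r - 2 = r^{2} - 2 = -2 + r^{2}$)
$\left(1712 + l{\left(Z{\left(-2 \right)},E{\left(-2,5 \right)} \right)}\right) - 2192 = \left(1712 - \left(2 - 0^{2}\right)\right) - 2192 = \left(1712 + \left(-2 + 0\right)\right) - 2192 = \left(1712 - 2\right) - 2192 = 1710 - 2192 = -482$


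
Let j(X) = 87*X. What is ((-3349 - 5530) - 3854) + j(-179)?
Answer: -28306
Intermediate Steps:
((-3349 - 5530) - 3854) + j(-179) = ((-3349 - 5530) - 3854) + 87*(-179) = (-8879 - 3854) - 15573 = -12733 - 15573 = -28306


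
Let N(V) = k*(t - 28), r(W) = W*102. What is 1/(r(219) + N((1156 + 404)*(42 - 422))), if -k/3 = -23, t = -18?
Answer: 1/19164 ≈ 5.2181e-5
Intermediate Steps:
k = 69 (k = -3*(-23) = 69)
r(W) = 102*W
N(V) = -3174 (N(V) = 69*(-18 - 28) = 69*(-46) = -3174)
1/(r(219) + N((1156 + 404)*(42 - 422))) = 1/(102*219 - 3174) = 1/(22338 - 3174) = 1/19164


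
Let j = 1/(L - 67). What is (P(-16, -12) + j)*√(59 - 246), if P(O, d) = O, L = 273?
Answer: -3295*I*√187/206 ≈ -218.73*I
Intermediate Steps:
j = 1/206 (j = 1/(273 - 67) = 1/206 ≈ 0.0048544)
(P(-16, -12) + j)*√(59 - 246) = (-16 + 1/206)*√(59 - 246) = -3295*I*√187/206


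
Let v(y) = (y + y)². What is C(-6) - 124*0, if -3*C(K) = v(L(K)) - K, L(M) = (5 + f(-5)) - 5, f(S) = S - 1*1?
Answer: -50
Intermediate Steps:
f(S) = -1 + S (f(S) = S - 1 = -1 + S)
L(M) = -6 (L(M) = (5 + (-1 - 5)) - 5 = (5 - 6) - 5 = -1 - 5 = -6)
v(y) = 4*y² (v(y) = (2*y)² = 4*y²)
C(K) = -48 + K/3 (C(K) = -(4*(-6)² - K)/3 = -(4*36 - K)/3 = -(144 - K)/3 = -48 + K/3)
C(-6) - 124*0 = (-48 + (⅓)*(-6)) - 124*0 = (-48 - 2) + 0 = -50 + 0 = -50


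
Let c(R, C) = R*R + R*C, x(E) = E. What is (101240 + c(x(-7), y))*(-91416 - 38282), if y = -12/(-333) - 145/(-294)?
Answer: -3402353561767/259 ≈ -1.3136e+10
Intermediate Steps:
y = 1919/3626 (y = -12*(-1/333) - 145*(-1/294) = 4/111 + 145/294 = 1919/3626 ≈ 0.52923)
c(R, C) = R² + C*R
(101240 + c(x(-7), y))*(-91416 - 38282) = (101240 - 7*(1919/3626 - 7))*(-91416 - 38282) = (101240 - 7*(-23463/3626))*(-129698) = (101240 + 23463/518)*(-129698) = (52465783/518)*(-129698) = -3402353561767/259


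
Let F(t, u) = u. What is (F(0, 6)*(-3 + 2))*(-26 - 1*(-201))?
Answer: -1050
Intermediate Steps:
(F(0, 6)*(-3 + 2))*(-26 - 1*(-201)) = (6*(-3 + 2))*(-26 - 1*(-201)) = (6*(-1))*(-26 + 201) = -6*175 = -1050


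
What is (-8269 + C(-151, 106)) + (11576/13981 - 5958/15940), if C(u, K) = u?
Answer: -938177948079/111428570 ≈ -8419.5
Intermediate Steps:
(-8269 + C(-151, 106)) + (11576/13981 - 5958/15940) = (-8269 - 151) + (11576/13981 - 5958/15940) = -8420 + (11576*(1/13981) - 5958*1/15940) = -8420 + (11576/13981 - 2979/7970) = -8420 + 50611321/111428570 = -938177948079/111428570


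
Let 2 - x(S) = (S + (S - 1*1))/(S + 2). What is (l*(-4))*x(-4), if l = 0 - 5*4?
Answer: -200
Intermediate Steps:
x(S) = 2 - (-1 + 2*S)/(2 + S) (x(S) = 2 - (S + (S - 1*1))/(S + 2) = 2 - (S + (S - 1))/(2 + S) = 2 - (S + (-1 + S))/(2 + S) = 2 - (-1 + 2*S)/(2 + S))
l = -20 (l = 0 - 20 = -20)
(l*(-4))*x(-4) = (-20*(-4))*(5/(2 - 4)) = 80*(5/(-2)) = 80*(5*(-½)) = 80*(-5/2) = -200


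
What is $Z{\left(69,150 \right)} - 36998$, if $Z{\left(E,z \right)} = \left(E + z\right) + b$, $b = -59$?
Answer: $-36838$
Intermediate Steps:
$Z{\left(E,z \right)} = -59 + E + z$ ($Z{\left(E,z \right)} = \left(E + z\right) - 59 = -59 + E + z$)
$Z{\left(69,150 \right)} - 36998 = \left(-59 + 69 + 150\right) - 36998 = 160 - 36998 = -36838$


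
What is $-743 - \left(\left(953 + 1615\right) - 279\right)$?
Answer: $-3032$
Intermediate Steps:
$-743 - \left(\left(953 + 1615\right) - 279\right) = -743 - \left(2568 - 279\right) = -743 - 2289 = -3032$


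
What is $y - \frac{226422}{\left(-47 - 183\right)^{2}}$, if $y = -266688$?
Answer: $- \frac{7054010811}{26450} \approx -2.6669 \cdot 10^{5}$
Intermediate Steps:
$y - \frac{226422}{\left(-47 - 183\right)^{2}} = -266688 - \frac{226422}{\left(-47 - 183\right)^{2}} = -266688 - \frac{226422}{\left(-230\right)^{2}} = -266688 - \frac{226422}{52900} = -266688 - \frac{113211}{26450} = - \frac{7054010811}{26450}$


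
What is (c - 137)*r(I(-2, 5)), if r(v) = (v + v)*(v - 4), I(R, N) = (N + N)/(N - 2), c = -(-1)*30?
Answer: 4280/9 ≈ 475.56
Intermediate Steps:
c = 30 (c = -1*(-30) = 30)
I(R, N) = 2*N/(-2 + N) (I(R, N) = (2*N)/(-2 + N) = 2*N/(-2 + N))
r(v) = 2*v*(-4 + v) (r(v) = (2*v)*(-4 + v) = 2*v*(-4 + v))
(c - 137)*r(I(-2, 5)) = (30 - 137)*(2*(2*5/(-2 + 5))*(-4 + 2*5/(-2 + 5))) = -214*2*5/3*(-4 + 2*5/3) = -214*2*5*(⅓)*(-4 + 2*5*(⅓)) = -214*10*(-4 + 10/3)/3 = -214*10*(-2)/(3*3) = -107*(-40/9) = 4280/9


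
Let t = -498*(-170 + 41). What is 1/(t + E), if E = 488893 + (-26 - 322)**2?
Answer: 1/674239 ≈ 1.4832e-6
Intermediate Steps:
E = 609997 (E = 488893 + (-348)**2 = 488893 + 121104 = 609997)
t = 64242 (t = -498*(-129) = 64242)
1/(t + E) = 1/(64242 + 609997) = 1/674239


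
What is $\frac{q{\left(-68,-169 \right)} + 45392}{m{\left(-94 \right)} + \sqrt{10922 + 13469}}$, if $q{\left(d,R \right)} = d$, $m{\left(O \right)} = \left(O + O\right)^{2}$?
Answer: $\frac{177992384}{138797105} - \frac{5036 \sqrt{24391}}{138797105} \approx 1.2767$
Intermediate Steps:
$m{\left(O \right)} = 4 O^{2}$ ($m{\left(O \right)} = \left(2 O\right)^{2} = 4 O^{2}$)
$\frac{q{\left(-68,-169 \right)} + 45392}{m{\left(-94 \right)} + \sqrt{10922 + 13469}} = \frac{-68 + 45392}{4 \left(-94\right)^{2} + \sqrt{10922 + 13469}} = \frac{45324}{4 \cdot 8836 + \sqrt{24391}} = \frac{45324}{35344 + \sqrt{24391}}$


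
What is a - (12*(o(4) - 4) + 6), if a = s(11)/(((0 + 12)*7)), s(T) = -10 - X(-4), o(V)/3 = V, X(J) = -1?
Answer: -2859/28 ≈ -102.11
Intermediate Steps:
o(V) = 3*V
s(T) = -9 (s(T) = -10 - 1*(-1) = -10 + 1 = -9)
a = -3/28 (a = -9*1/(7*(0 + 12)) = -9/(12*7) = -9/84 = -9*1/84 = -3/28 ≈ -0.10714)
a - (12*(o(4) - 4) + 6) = -3/28 - (12*(3*4 - 4) + 6) = -3/28 - (12*(12 - 4) + 6) = -3/28 - (12*8 + 6) = -3/28 - (96 + 6) = -3/28 - 1*102 = -3/28 - 102 = -2859/28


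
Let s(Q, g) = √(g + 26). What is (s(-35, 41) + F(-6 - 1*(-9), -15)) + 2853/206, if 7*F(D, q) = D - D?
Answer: 2853/206 + √67 ≈ 22.035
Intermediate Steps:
F(D, q) = 0 (F(D, q) = (D - D)/7 = (⅐)*0 = 0)
s(Q, g) = √(26 + g)
(s(-35, 41) + F(-6 - 1*(-9), -15)) + 2853/206 = (√(26 + 41) + 0) + 2853/206 = (√67 + 0) + 2853*(1/206) = √67 + 2853/206 = 2853/206 + √67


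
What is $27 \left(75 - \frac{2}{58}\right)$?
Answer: $\frac{58698}{29} \approx 2024.1$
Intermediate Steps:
$27 \left(75 - \frac{2}{58}\right) = 27 \left(75 - \frac{1}{29}\right) = 27 \cdot \frac{2174}{29} = \frac{58698}{29}$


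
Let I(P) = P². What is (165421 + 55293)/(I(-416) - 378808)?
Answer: -110357/102876 ≈ -1.0727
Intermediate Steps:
(165421 + 55293)/(I(-416) - 378808) = (165421 + 55293)/((-416)² - 378808) = 220714/(173056 - 378808) = 220714/(-205752) = 220714*(-1/205752) = -110357/102876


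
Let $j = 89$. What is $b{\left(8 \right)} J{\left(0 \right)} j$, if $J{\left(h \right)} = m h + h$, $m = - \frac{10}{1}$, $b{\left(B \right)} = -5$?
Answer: $0$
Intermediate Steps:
$m = -10$ ($m = \left(-10\right) 1 = -10$)
$J{\left(h \right)} = - 9 h$ ($J{\left(h \right)} = - 10 h + h = - 9 h$)
$b{\left(8 \right)} J{\left(0 \right)} j = - 5 \left(\left(-9\right) 0\right) 89 = \left(-5\right) 0 \cdot 89 = 0 \cdot 89 = 0$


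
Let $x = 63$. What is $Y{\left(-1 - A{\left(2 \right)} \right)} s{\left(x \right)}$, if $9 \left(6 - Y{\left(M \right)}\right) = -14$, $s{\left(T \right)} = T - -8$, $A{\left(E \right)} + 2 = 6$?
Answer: $\frac{4828}{9} \approx 536.44$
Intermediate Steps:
$A{\left(E \right)} = 4$ ($A{\left(E \right)} = -2 + 6 = 4$)
$s{\left(T \right)} = 8 + T$ ($s{\left(T \right)} = T + 8 = 8 + T$)
$Y{\left(M \right)} = \frac{68}{9}$ ($Y{\left(M \right)} = 6 - - \frac{14}{9} = 6 + \frac{14}{9} = \frac{68}{9}$)
$Y{\left(-1 - A{\left(2 \right)} \right)} s{\left(x \right)} = \frac{68 \left(8 + 63\right)}{9} = \frac{68}{9} \cdot 71 = \frac{4828}{9}$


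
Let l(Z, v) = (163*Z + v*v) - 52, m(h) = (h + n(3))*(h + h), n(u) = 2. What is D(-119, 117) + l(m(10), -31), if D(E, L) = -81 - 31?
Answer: 39917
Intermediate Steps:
D(E, L) = -112
m(h) = 2*h*(2 + h) (m(h) = (h + 2)*(h + h) = (2 + h)*(2*h) = 2*h*(2 + h))
l(Z, v) = -52 + v**2 + 163*Z (l(Z, v) = (163*Z + v**2) - 52 = (v**2 + 163*Z) - 52 = -52 + v**2 + 163*Z)
D(-119, 117) + l(m(10), -31) = -112 + (-52 + (-31)**2 + 163*(2*10*(2 + 10))) = -112 + (-52 + 961 + 163*(2*10*12)) = -112 + (-52 + 961 + 163*240) = -112 + (-52 + 961 + 39120) = -112 + 40029 = 39917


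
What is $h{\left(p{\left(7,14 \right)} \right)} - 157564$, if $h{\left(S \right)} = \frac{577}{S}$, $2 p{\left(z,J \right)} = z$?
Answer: $- \frac{1101794}{7} \approx -1.574 \cdot 10^{5}$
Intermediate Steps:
$p{\left(z,J \right)} = \frac{z}{2}$
$h{\left(p{\left(7,14 \right)} \right)} - 157564 = \frac{577}{\frac{1}{2} \cdot 7} - 157564 = \frac{577}{\frac{7}{2}} - 157564 = 577 \cdot \frac{2}{7} - 157564 = \frac{1154}{7} - 157564 = - \frac{1101794}{7}$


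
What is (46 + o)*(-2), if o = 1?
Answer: -94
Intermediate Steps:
(46 + o)*(-2) = (46 + 1)*(-2) = 47*(-2) = -94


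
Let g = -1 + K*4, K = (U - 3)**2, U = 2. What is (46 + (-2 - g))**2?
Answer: 1681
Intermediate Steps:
K = 1 (K = (2 - 3)**2 = (-1)**2 = 1)
g = 3 (g = -1 + 1*4 = -1 + 4 = 3)
(46 + (-2 - g))**2 = (46 + (-2 - 1*3))**2 = (46 + (-2 - 3))**2 = (46 - 5)**2 = 41**2 = 1681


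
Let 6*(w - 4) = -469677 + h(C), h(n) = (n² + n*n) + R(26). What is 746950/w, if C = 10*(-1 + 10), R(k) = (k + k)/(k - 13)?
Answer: -4481700/453449 ≈ -9.8836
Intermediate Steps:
R(k) = 2*k/(-13 + k) (R(k) = (2*k)/(-13 + k) = 2*k/(-13 + k))
C = 90 (C = 10*9 = 90)
h(n) = 4 + 2*n² (h(n) = (n² + n*n) + 2*26/(-13 + 26) = (n² + n²) + 2*26/13 = 2*n² + 2*26*(1/13) = 2*n² + 4 = 4 + 2*n²)
w = -453449/6 (w = 4 + (-469677 + (4 + 2*90²))/6 = 4 + (-469677 + (4 + 2*8100))/6 = 4 + (-469677 + (4 + 16200))/6 = 4 + (-469677 + 16204)/6 = 4 + (⅙)*(-453473) = 4 - 453473/6 = -453449/6 ≈ -75575.)
746950/w = 746950/(-453449/6) = 746950*(-6/453449) = -4481700/453449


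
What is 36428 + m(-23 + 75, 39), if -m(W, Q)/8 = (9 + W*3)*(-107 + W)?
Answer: 109028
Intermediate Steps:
m(W, Q) = -8*(-107 + W)*(9 + 3*W) (m(W, Q) = -8*(9 + W*3)*(-107 + W) = -8*(9 + 3*W)*(-107 + W) = -8*(-107 + W)*(9 + 3*W))
36428 + m(-23 + 75, 39) = 36428 + (7704 - 24*(-23 + 75)² + 2496*(-23 + 75)) = 36428 + (7704 - 24*52² + 2496*52) = 36428 + (7704 - 24*2704 + 129792) = 36428 + (7704 - 64896 + 129792) = 36428 + 72600 = 109028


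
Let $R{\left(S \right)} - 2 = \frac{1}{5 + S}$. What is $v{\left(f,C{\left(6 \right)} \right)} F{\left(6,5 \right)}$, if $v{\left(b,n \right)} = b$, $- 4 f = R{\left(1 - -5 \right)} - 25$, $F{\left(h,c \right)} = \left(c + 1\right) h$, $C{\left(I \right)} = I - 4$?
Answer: $\frac{2268}{11} \approx 206.18$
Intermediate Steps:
$R{\left(S \right)} = 2 + \frac{1}{5 + S}$
$C{\left(I \right)} = -4 + I$
$F{\left(h,c \right)} = h \left(1 + c\right)$ ($F{\left(h,c \right)} = \left(1 + c\right) h = h \left(1 + c\right)$)
$f = \frac{63}{11}$ ($f = - \frac{\frac{11 + 2 \left(1 - -5\right)}{5 + \left(1 - -5\right)} - 25}{4} = - \frac{\frac{11 + 2 \left(1 + 5\right)}{5 + \left(1 + 5\right)} - 25}{4} = - \frac{\frac{11 + 2 \cdot 6}{5 + 6} - 25}{4} = - \frac{\frac{11 + 12}{11} - 25}{4} = - \frac{\frac{1}{11} \cdot 23 - 25}{4} = - \frac{\frac{23}{11} - 25}{4} = \left(- \frac{1}{4}\right) \left(- \frac{252}{11}\right) = \frac{63}{11} \approx 5.7273$)
$v{\left(f,C{\left(6 \right)} \right)} F{\left(6,5 \right)} = \frac{63 \cdot 6 \left(1 + 5\right)}{11} = \frac{63 \cdot 6 \cdot 6}{11} = \frac{63}{11} \cdot 36 = \frac{2268}{11}$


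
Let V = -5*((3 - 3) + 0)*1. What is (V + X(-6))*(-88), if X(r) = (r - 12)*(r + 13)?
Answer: 11088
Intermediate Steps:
V = 0 (V = -5*(0 + 0)*1 = -5*0*1 = 0*1 = 0)
X(r) = (-12 + r)*(13 + r)
(V + X(-6))*(-88) = (0 + (-156 - 6 + (-6)²))*(-88) = (0 + (-156 - 6 + 36))*(-88) = (0 - 126)*(-88) = -126*(-88) = 11088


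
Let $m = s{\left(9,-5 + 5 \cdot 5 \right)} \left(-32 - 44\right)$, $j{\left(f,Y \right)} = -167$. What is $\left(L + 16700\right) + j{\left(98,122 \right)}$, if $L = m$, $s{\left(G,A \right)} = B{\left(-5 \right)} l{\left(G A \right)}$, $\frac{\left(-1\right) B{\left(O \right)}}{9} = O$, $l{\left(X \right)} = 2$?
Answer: $9693$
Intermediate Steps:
$B{\left(O \right)} = - 9 O$
$s{\left(G,A \right)} = 90$ ($s{\left(G,A \right)} = \left(-9\right) \left(-5\right) 2 = 45 \cdot 2 = 90$)
$m = -6840$ ($m = 90 \left(-32 - 44\right) = 90 \left(-76\right) = -6840$)
$L = -6840$
$\left(L + 16700\right) + j{\left(98,122 \right)} = \left(-6840 + 16700\right) - 167 = 9860 - 167 = 9693$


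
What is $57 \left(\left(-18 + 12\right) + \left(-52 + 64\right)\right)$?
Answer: $342$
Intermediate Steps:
$57 \left(\left(-18 + 12\right) + \left(-52 + 64\right)\right) = 57 \left(-6 + 12\right) = 57 \cdot 6 = 342$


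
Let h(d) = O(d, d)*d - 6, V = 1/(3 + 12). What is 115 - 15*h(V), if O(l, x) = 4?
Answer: 201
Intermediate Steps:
V = 1/15 ≈ 0.066667
h(d) = -6 + 4*d (h(d) = 4*d - 6 = -6 + 4*d)
115 - 15*h(V) = 115 - 15*(-6 + 4*(1/15)) = 115 - 15*(-6 + 4/15) = 115 - 15*(-86/15) = 115 + 86 = 201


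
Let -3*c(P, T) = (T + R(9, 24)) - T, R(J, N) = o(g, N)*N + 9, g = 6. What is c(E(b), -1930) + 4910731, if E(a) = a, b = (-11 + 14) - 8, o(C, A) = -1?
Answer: 4910736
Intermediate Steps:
b = -5 (b = 3 - 8 = -5)
R(J, N) = 9 - N (R(J, N) = -N + 9 = 9 - N)
c(P, T) = 5 (c(P, T) = -((T + (9 - 1*24)) - T)/3 = -((T + (9 - 24)) - T)/3 = -((T - 15) - T)/3 = -((-15 + T) - T)/3 = -⅓*(-15) = 5)
c(E(b), -1930) + 4910731 = 5 + 4910731 = 4910736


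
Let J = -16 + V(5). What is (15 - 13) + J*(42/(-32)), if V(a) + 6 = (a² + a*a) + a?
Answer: -661/16 ≈ -41.313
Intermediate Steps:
V(a) = -6 + a + 2*a² (V(a) = -6 + ((a² + a*a) + a) = -6 + ((a² + a²) + a) = -6 + (2*a² + a) = -6 + (a + 2*a²) = -6 + a + 2*a²)
J = 33 (J = -16 + (-6 + 5 + 2*5²) = -16 + (-6 + 5 + 2*25) = -16 + (-6 + 5 + 50) = -16 + 49 = 33)
(15 - 13) + J*(42/(-32)) = (15 - 13) + 33*(42/(-32)) = 2 + 33*(42*(-1/32)) = 2 + 33*(-21/16) = 2 - 693/16 = -661/16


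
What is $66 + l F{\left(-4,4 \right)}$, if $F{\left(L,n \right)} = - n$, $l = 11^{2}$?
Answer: $-418$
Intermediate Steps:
$l = 121$
$66 + l F{\left(-4,4 \right)} = 66 + 121 \left(\left(-1\right) 4\right) = 66 + 121 \left(-4\right) = 66 - 484 = -418$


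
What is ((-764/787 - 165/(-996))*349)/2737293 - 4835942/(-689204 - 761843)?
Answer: 88682351949632985/26610373817493076 ≈ 3.3326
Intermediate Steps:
((-764/787 - 165/(-996))*349)/2737293 - 4835942/(-689204 - 761843) = ((-764*1/787 - 165*(-1/996))*349)*(1/2737293) - 4835942/(-1451047) = ((-764/787 + 55/332)*349)*(1/2737293) - 4835942*(-1/1451047) = -210363/261284*349*(1/2737293) + 4835942/1451047 = -73416687/261284*1/2737293 + 4835942/1451047 = -24472229/238403621404 + 4835942/1451047 = 88682351949632985/26610373817493076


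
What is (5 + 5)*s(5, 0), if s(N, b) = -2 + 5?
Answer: 30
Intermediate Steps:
s(N, b) = 3
(5 + 5)*s(5, 0) = (5 + 5)*3 = 10*3 = 30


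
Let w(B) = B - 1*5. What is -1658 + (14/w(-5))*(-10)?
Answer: -1644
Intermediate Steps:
w(B) = -5 + B (w(B) = B - 5 = -5 + B)
-1658 + (14/w(-5))*(-10) = -1658 + (14/(-5 - 5))*(-10) = -1658 + (14/(-10))*(-10) = -1658 - ⅒*14*(-10) = -1658 - 7/5*(-10) = -1658 + 14 = -1644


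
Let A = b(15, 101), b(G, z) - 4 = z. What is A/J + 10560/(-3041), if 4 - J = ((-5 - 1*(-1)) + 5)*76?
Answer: -359875/72984 ≈ -4.9309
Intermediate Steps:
b(G, z) = 4 + z
A = 105 (A = 4 + 101 = 105)
J = -72 (J = 4 - ((-5 - 1*(-1)) + 5)*76 = 4 - ((-5 + 1) + 5)*76 = 4 - (-4 + 5)*76 = 4 - 76 = -72)
A/J + 10560/(-3041) = 105/(-72) + 10560/(-3041) = 105*(-1/72) + 10560*(-1/3041) = -35/24 - 10560/3041 = -359875/72984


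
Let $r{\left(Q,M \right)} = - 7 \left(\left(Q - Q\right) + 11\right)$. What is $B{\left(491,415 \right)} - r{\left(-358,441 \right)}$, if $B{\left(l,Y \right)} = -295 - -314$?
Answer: $96$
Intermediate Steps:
$B{\left(l,Y \right)} = 19$ ($B{\left(l,Y \right)} = -295 + 314 = 19$)
$r{\left(Q,M \right)} = -77$ ($r{\left(Q,M \right)} = - 7 \left(0 + 11\right) = \left(-7\right) 11 = -77$)
$B{\left(491,415 \right)} - r{\left(-358,441 \right)} = 19 - -77 = 19 + 77 = 96$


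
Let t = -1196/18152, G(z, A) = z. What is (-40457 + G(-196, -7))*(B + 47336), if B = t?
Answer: -8732689996257/4538 ≈ -1.9243e+9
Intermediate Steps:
t = -299/4538 (t = -1196*1/18152 = -299/4538 ≈ -0.065888)
B = -299/4538 ≈ -0.065888
(-40457 + G(-196, -7))*(B + 47336) = (-40457 - 196)*(-299/4538 + 47336) = -40653*214810469/4538 = -8732689996257/4538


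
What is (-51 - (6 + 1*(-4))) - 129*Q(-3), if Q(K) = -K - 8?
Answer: 592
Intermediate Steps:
Q(K) = -8 - K
(-51 - (6 + 1*(-4))) - 129*Q(-3) = (-51 - (6 + 1*(-4))) - 129*(-8 - 1*(-3)) = (-51 - (6 - 4)) - 129*(-8 + 3) = (-51 - 1*2) - 129*(-5) = (-51 - 2) + 645 = -53 + 645 = 592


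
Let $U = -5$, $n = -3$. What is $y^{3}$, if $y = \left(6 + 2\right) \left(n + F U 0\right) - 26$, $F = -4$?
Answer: $-125000$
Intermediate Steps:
$y = -50$ ($y = \left(6 + 2\right) \left(-3 + \left(-4\right) \left(-5\right) 0\right) - 26 = 8 \left(-3 + 20 \cdot 0\right) - 26 = 8 \left(-3 + 0\right) - 26 = 8 \left(-3\right) - 26 = -24 - 26 = -50$)
$y^{3} = \left(-50\right)^{3} = -125000$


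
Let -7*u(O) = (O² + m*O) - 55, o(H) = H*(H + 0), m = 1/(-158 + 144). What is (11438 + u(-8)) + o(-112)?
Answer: 1175051/49 ≈ 23981.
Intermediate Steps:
m = -1/14 (m = 1/(-14) = -1/14 ≈ -0.071429)
o(H) = H² (o(H) = H*H = H²)
u(O) = 55/7 - O²/7 + O/98 (u(O) = -((O² - O/14) - 55)/7 = -(-55 + O² - O/14)/7 = 55/7 - O²/7 + O/98)
(11438 + u(-8)) + o(-112) = (11438 + (55/7 - ⅐*(-8)² + (1/98)*(-8))) + (-112)² = (11438 + (55/7 - ⅐*64 - 4/49)) + 12544 = (11438 + (55/7 - 64/7 - 4/49)) + 12544 = (11438 - 67/49) + 12544 = 560395/49 + 12544 = 1175051/49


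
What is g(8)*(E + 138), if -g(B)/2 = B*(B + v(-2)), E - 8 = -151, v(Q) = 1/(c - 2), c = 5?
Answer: 2000/3 ≈ 666.67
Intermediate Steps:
v(Q) = ⅓ (v(Q) = 1/(5 - 2) = 1/3 = ⅓)
E = -143 (E = 8 - 151 = -143)
g(B) = -2*B*(⅓ + B) (g(B) = -2*B*(B + ⅓) = -2*B*(⅓ + B))
g(8)*(E + 138) = (-⅔*8*(1 + 3*8))*(-143 + 138) = -⅔*8*(1 + 24)*(-5) = -⅔*8*25*(-5) = -400/3*(-5) = 2000/3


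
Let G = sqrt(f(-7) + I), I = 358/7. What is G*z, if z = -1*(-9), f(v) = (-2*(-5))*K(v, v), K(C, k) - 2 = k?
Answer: 18*sqrt(14)/7 ≈ 9.6214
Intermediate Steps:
K(C, k) = 2 + k
I = 358/7 (I = 358*(1/7) = 358/7 ≈ 51.143)
f(v) = 20 + 10*v (f(v) = (-2*(-5))*(2 + v) = 10*(2 + v) = 20 + 10*v)
z = 9
G = 2*sqrt(14)/7 (G = sqrt((20 + 10*(-7)) + 358/7) = sqrt((20 - 70) + 358/7) = sqrt(-50 + 358/7) = sqrt(8/7) = 2*sqrt(14)/7 ≈ 1.0690)
G*z = (2*sqrt(14)/7)*9 = 18*sqrt(14)/7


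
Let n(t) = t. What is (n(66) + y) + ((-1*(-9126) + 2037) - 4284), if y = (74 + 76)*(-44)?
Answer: 345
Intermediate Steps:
y = -6600 (y = 150*(-44) = -6600)
(n(66) + y) + ((-1*(-9126) + 2037) - 4284) = (66 - 6600) + ((-1*(-9126) + 2037) - 4284) = -6534 + ((9126 + 2037) - 4284) = -6534 + (11163 - 4284) = -6534 + 6879 = 345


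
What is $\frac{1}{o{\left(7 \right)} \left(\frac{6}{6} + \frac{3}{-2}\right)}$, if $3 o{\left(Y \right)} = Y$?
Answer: $- \frac{6}{7} \approx -0.85714$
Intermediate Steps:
$o{\left(Y \right)} = \frac{Y}{3}$
$\frac{1}{o{\left(7 \right)} \left(\frac{6}{6} + \frac{3}{-2}\right)} = \frac{1}{\frac{1}{3} \cdot 7 \left(\frac{6}{6} + \frac{3}{-2}\right)} = \frac{1}{\frac{7}{3} \left(6 \cdot \frac{1}{6} + 3 \left(- \frac{1}{2}\right)\right)} = \frac{1}{\frac{7}{3} \left(1 - \frac{3}{2}\right)} = \frac{1}{\frac{7}{3} \left(- \frac{1}{2}\right)} = \frac{1}{- \frac{7}{6}} = - \frac{6}{7}$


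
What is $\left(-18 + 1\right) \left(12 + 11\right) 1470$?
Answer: $-574770$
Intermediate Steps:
$\left(-18 + 1\right) \left(12 + 11\right) 1470 = \left(-17\right) 23 \cdot 1470 = \left(-391\right) 1470 = -574770$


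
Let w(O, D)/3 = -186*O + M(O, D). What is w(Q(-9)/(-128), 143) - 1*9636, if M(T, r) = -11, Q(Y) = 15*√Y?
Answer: -9669 + 12555*I/64 ≈ -9669.0 + 196.17*I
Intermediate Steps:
w(O, D) = -33 - 558*O (w(O, D) = 3*(-186*O - 11) = 3*(-11 - 186*O) = -33 - 558*O)
w(Q(-9)/(-128), 143) - 1*9636 = (-33 - 558*15*√(-9)/(-128)) - 1*9636 = (-33 - 558*15*(3*I)*(-1)/128) - 9636 = (-33 - 558*45*I*(-1)/128) - 9636 = (-33 - (-12555)*I/64) - 9636 = (-33 + 12555*I/64) - 9636 = -9669 + 12555*I/64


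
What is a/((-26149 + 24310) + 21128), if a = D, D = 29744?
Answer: 29744/19289 ≈ 1.5420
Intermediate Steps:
a = 29744
a/((-26149 + 24310) + 21128) = 29744/((-26149 + 24310) + 21128) = 29744/(-1839 + 21128) = 29744/19289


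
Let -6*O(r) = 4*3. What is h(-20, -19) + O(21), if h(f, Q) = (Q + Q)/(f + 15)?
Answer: 28/5 ≈ 5.6000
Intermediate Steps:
O(r) = -2 (O(r) = -2*3/3 = -⅙*12 = -2)
h(f, Q) = 2*Q/(15 + f) (h(f, Q) = (2*Q)/(15 + f) = 2*Q/(15 + f))
h(-20, -19) + O(21) = 2*(-19)/(15 - 20) - 2 = 2*(-19)/(-5) - 2 = 2*(-19)*(-⅕) - 2 = 38/5 - 2 = 28/5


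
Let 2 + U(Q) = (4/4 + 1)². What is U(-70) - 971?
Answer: -969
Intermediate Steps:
U(Q) = 2 (U(Q) = -2 + (4/4 + 1)² = -2 + (4*(¼) + 1)² = -2 + (1 + 1)² = -2 + 2² = -2 + 4 = 2)
U(-70) - 971 = 2 - 971 = -969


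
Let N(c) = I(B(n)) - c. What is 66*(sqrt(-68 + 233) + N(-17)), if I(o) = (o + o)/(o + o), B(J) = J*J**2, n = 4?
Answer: 1188 + 66*sqrt(165) ≈ 2035.8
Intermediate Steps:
B(J) = J**3
I(o) = 1 (I(o) = (2*o)/((2*o)) = (2*o)*(1/(2*o)) = 1)
N(c) = 1 - c
66*(sqrt(-68 + 233) + N(-17)) = 66*(sqrt(-68 + 233) + (1 - 1*(-17))) = 66*(sqrt(165) + (1 + 17)) = 66*(sqrt(165) + 18) = 66*(18 + sqrt(165)) = 1188 + 66*sqrt(165)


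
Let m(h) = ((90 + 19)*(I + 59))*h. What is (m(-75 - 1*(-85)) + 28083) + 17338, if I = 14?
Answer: 124991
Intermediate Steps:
m(h) = 7957*h (m(h) = ((90 + 19)*(14 + 59))*h = (109*73)*h = 7957*h)
(m(-75 - 1*(-85)) + 28083) + 17338 = (7957*(-75 - 1*(-85)) + 28083) + 17338 = (7957*(-75 + 85) + 28083) + 17338 = (7957*10 + 28083) + 17338 = (79570 + 28083) + 17338 = 107653 + 17338 = 124991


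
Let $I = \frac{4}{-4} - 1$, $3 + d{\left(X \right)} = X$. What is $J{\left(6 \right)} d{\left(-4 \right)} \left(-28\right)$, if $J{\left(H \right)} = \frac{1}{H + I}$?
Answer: $49$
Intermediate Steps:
$d{\left(X \right)} = -3 + X$
$I = -2$ ($I = 4 \left(- \frac{1}{4}\right) - 1 = -1 - 1 = -2$)
$J{\left(H \right)} = \frac{1}{-2 + H}$ ($J{\left(H \right)} = \frac{1}{H - 2} = \frac{1}{-2 + H}$)
$J{\left(6 \right)} d{\left(-4 \right)} \left(-28\right) = \frac{-3 - 4}{-2 + 6} \left(-28\right) = \frac{1}{4} \left(-7\right) \left(-28\right) = \left(- \frac{7}{4}\right) \left(-28\right) = 49$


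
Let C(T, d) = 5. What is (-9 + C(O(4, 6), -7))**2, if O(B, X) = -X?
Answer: 16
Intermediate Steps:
(-9 + C(O(4, 6), -7))**2 = (-9 + 5)**2 = (-4)**2 = 16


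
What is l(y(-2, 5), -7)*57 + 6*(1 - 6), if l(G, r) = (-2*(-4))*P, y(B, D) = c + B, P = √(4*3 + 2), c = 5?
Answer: -30 + 456*√14 ≈ 1676.2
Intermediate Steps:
P = √14 (P = √(12 + 2) = √14 ≈ 3.7417)
y(B, D) = 5 + B
l(G, r) = 8*√14 (l(G, r) = (-2*(-4))*√14 = 8*√14)
l(y(-2, 5), -7)*57 + 6*(1 - 6) = (8*√14)*57 + 6*(1 - 6) = 456*√14 + 6*(-5) = 456*√14 - 30 = -30 + 456*√14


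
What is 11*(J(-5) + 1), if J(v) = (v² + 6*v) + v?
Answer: -99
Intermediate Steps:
J(v) = v² + 7*v
11*(J(-5) + 1) = 11*(-5*(7 - 5) + 1) = 11*(-5*2 + 1) = 11*(-10 + 1) = 11*(-9) = -99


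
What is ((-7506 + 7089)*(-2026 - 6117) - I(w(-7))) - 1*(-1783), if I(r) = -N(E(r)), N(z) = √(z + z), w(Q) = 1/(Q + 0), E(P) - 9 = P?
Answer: 3397414 + 2*√217/7 ≈ 3.3974e+6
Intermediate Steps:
E(P) = 9 + P
w(Q) = 1/Q
N(z) = √2*√z (N(z) = √(2*z) = √2*√z)
I(r) = -√2*√(9 + r)
((-7506 + 7089)*(-2026 - 6117) - I(w(-7))) - 1*(-1783) = ((-7506 + 7089)*(-2026 - 6117) - (-1)*√(18 + 2/(-7))) - 1*(-1783) = (-417*(-8143) - (-1)*√(18 + 2*(-⅐))) + 1783 = (3395631 - (-1)*√(18 - 2/7)) + 1783 = (3395631 - (-1)*√(124/7)) + 1783 = (3395631 - (-1)*2*√217/7) + 1783 = (3395631 - (-2)*√217/7) + 1783 = (3395631 + 2*√217/7) + 1783 = 3397414 + 2*√217/7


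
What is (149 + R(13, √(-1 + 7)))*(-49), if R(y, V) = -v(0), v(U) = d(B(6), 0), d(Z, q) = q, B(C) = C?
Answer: -7301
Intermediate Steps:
v(U) = 0
R(y, V) = 0 (R(y, V) = -1*0 = 0)
(149 + R(13, √(-1 + 7)))*(-49) = (149 + 0)*(-49) = 149*(-49) = -7301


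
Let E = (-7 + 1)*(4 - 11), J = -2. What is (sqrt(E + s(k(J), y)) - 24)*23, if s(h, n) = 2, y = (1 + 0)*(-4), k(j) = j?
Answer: -552 + 46*sqrt(11) ≈ -399.44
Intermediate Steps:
y = -4 (y = 1*(-4) = -4)
E = 42 (E = -6*(-7) = 42)
(sqrt(E + s(k(J), y)) - 24)*23 = (sqrt(42 + 2) - 24)*23 = (sqrt(44) - 24)*23 = (2*sqrt(11) - 24)*23 = (-24 + 2*sqrt(11))*23 = -552 + 46*sqrt(11)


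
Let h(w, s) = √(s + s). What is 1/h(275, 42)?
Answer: √21/42 ≈ 0.10911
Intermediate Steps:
h(w, s) = √2*√s (h(w, s) = √(2*s) = √2*√s)
1/h(275, 42) = 1/(√2*√42) = 1/(2*√21) = √21/42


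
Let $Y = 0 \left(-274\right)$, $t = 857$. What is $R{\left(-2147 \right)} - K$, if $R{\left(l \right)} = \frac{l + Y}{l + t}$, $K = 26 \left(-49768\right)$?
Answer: $\frac{1669220867}{1290} \approx 1.294 \cdot 10^{6}$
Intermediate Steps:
$K = -1293968$
$Y = 0$
$R{\left(l \right)} = \frac{l}{857 + l}$ ($R{\left(l \right)} = \frac{l + 0}{l + 857} = \frac{l}{857 + l}$)
$R{\left(-2147 \right)} - K = - \frac{2147}{857 - 2147} - -1293968 = - \frac{2147}{-1290} + 1293968 = \left(-2147\right) \left(- \frac{1}{1290}\right) + 1293968 = \frac{2147}{1290} + 1293968 = \frac{1669220867}{1290}$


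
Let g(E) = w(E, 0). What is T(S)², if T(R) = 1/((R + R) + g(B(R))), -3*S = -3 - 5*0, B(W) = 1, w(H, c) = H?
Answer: ⅑ ≈ 0.11111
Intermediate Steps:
S = 1 (S = -(-3 - 5*0)/3 = -(-3 + 0)/3 = -⅓*(-3) = 1)
g(E) = E
T(R) = 1/(1 + 2*R) (T(R) = 1/((R + R) + 1) = 1/(2*R + 1) = 1/(1 + 2*R))
T(S)² = (1/(1 + 2*1))² = (1/(1 + 2))² = (1/3)² = (⅓)² = ⅑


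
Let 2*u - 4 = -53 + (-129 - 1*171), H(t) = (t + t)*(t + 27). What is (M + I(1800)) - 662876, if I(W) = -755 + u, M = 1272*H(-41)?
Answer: 1592901/2 ≈ 7.9645e+5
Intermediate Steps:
H(t) = 2*t*(27 + t) (H(t) = (2*t)*(27 + t) = 2*t*(27 + t))
u = -349/2 (u = 2 + (-53 + (-129 - 1*171))/2 = 2 + (-53 + (-129 - 171))/2 = 2 + (-53 - 300)/2 = 2 + (½)*(-353) = 2 - 353/2 = -349/2 ≈ -174.50)
M = 1460256 (M = 1272*(2*(-41)*(27 - 41)) = 1272*(2*(-41)*(-14)) = 1272*1148 = 1460256)
I(W) = -1859/2 (I(W) = -755 - 349/2 = -1859/2)
(M + I(1800)) - 662876 = (1460256 - 1859/2) - 662876 = 2918653/2 - 662876 = 1592901/2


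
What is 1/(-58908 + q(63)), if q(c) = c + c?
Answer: -1/58782 ≈ -1.7012e-5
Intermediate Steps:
q(c) = 2*c
1/(-58908 + q(63)) = 1/(-58908 + 2*63) = 1/(-58908 + 126) = 1/(-58782) = -1/58782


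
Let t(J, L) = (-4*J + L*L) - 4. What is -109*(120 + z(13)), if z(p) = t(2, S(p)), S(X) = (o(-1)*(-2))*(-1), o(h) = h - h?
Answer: -11772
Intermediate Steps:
o(h) = 0
S(X) = 0 (S(X) = (0*(-2))*(-1) = 0*(-1) = 0)
t(J, L) = -4 + L² - 4*J (t(J, L) = (-4*J + L²) - 4 = (L² - 4*J) - 4 = -4 + L² - 4*J)
z(p) = -12 (z(p) = -4 + 0² - 4*2 = -4 + 0 - 8 = -12)
-109*(120 + z(13)) = -109*(120 - 12) = -109*108 = -11772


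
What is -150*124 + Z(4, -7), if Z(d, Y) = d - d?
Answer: -18600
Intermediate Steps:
Z(d, Y) = 0
-150*124 + Z(4, -7) = -150*124 + 0 = -18600 + 0 = -18600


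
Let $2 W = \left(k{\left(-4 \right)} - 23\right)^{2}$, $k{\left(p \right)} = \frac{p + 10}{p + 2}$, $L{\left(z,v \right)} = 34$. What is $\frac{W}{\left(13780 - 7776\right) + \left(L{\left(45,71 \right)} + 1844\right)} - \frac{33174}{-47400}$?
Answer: $\frac{23124889}{31133900} \approx 0.74276$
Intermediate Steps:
$k{\left(p \right)} = \frac{10 + p}{2 + p}$
$W = 338$ ($W = \frac{\left(\frac{10 - 4}{2 - 4} - 23\right)^{2}}{2} = \frac{\left(\frac{1}{-2} \cdot 6 - 23\right)^{2}}{2} = \frac{\left(\left(- \frac{1}{2}\right) 6 - 23\right)^{2}}{2} = \frac{\left(-3 - 23\right)^{2}}{2} = \frac{\left(-26\right)^{2}}{2} = \frac{1}{2} \cdot 676 = 338$)
$\frac{W}{\left(13780 - 7776\right) + \left(L{\left(45,71 \right)} + 1844\right)} - \frac{33174}{-47400} = \frac{338}{\left(13780 - 7776\right) + \left(34 + 1844\right)} - \frac{33174}{-47400} = \frac{338}{6004 + 1878} - - \frac{5529}{7900} = \frac{338}{7882} + \frac{5529}{7900} = 338 \cdot \frac{1}{7882} + \frac{5529}{7900} = \frac{169}{3941} + \frac{5529}{7900} = \frac{23124889}{31133900}$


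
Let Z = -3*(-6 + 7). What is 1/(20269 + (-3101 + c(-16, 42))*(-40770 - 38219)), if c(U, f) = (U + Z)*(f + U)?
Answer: 1/283985724 ≈ 3.5213e-9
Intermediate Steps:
Z = -3 (Z = -3*1 = -3)
c(U, f) = (-3 + U)*(U + f) (c(U, f) = (U - 3)*(f + U) = (-3 + U)*(U + f))
1/(20269 + (-3101 + c(-16, 42))*(-40770 - 38219)) = 1/(20269 + (-3101 + ((-16)**2 - 3*(-16) - 3*42 - 16*42))*(-40770 - 38219)) = 1/(20269 + (-3101 + (256 + 48 - 126 - 672))*(-78989)) = 1/(20269 + (-3101 - 494)*(-78989)) = 1/(20269 - 3595*(-78989)) = 1/(20269 + 283965455) = 1/283985724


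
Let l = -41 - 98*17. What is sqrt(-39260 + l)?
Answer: I*sqrt(40967) ≈ 202.4*I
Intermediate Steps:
l = -1707 (l = -41 - 1666 = -1707)
sqrt(-39260 + l) = sqrt(-39260 - 1707) = sqrt(-40967) = I*sqrt(40967)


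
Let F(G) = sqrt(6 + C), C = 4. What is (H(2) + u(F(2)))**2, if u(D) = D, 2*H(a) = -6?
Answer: (3 - sqrt(10))**2 ≈ 0.026334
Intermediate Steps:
F(G) = sqrt(10) (F(G) = sqrt(6 + 4) = sqrt(10))
H(a) = -3 (H(a) = (1/2)*(-6) = -3)
(H(2) + u(F(2)))**2 = (-3 + sqrt(10))**2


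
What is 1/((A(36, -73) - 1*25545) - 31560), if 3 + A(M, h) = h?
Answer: -1/57181 ≈ -1.7488e-5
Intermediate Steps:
A(M, h) = -3 + h
1/((A(36, -73) - 1*25545) - 31560) = 1/(((-3 - 73) - 1*25545) - 31560) = 1/((-76 - 25545) - 31560) = 1/(-25621 - 31560) = 1/(-57181) = -1/57181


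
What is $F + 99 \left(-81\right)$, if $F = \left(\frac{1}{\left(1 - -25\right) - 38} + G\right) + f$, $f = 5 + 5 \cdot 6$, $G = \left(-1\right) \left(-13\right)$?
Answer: $- \frac{95653}{12} \approx -7971.1$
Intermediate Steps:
$G = 13$
$f = 35$ ($f = 5 + 30 = 35$)
$F = \frac{575}{12}$ ($F = \left(\frac{1}{\left(1 - -25\right) - 38} + 13\right) + 35 = \left(\frac{1}{\left(1 + 25\right) - 38} + 13\right) + 35 = \left(\frac{1}{26 - 38} + 13\right) + 35 = \left(\frac{1}{-12} + 13\right) + 35 = \left(- \frac{1}{12} + 13\right) + 35 = \frac{155}{12} + 35 = \frac{575}{12} \approx 47.917$)
$F + 99 \left(-81\right) = \frac{575}{12} + 99 \left(-81\right) = \frac{575}{12} - 8019 = - \frac{95653}{12}$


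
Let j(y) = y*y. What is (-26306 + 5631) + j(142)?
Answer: -511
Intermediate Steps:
j(y) = y²
(-26306 + 5631) + j(142) = (-26306 + 5631) + 142² = -20675 + 20164 = -511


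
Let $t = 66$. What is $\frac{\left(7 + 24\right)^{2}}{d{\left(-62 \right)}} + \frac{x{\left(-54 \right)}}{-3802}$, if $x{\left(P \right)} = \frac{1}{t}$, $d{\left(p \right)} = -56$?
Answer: $- \frac{60286427}{3513048} \approx -17.161$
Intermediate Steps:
$x{\left(P \right)} = \frac{1}{66}$
$\frac{\left(7 + 24\right)^{2}}{d{\left(-62 \right)}} + \frac{x{\left(-54 \right)}}{-3802} = \frac{\left(7 + 24\right)^{2}}{-56} + \frac{1}{66 \left(-3802\right)} = 31^{2} \left(- \frac{1}{56}\right) + \frac{1}{66} \left(- \frac{1}{3802}\right) = 961 \left(- \frac{1}{56}\right) - \frac{1}{250932} = - \frac{961}{56} - \frac{1}{250932} = - \frac{60286427}{3513048}$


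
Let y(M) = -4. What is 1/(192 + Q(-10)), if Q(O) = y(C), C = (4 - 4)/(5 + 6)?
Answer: 1/188 ≈ 0.0053191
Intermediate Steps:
C = 0 (C = 0/11 = 0*(1/11) = 0)
Q(O) = -4
1/(192 + Q(-10)) = 1/(192 - 4) = 1/188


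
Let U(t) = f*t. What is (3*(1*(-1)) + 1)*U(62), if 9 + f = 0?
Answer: 1116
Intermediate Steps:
f = -9 (f = -9 + 0 = -9)
U(t) = -9*t
(3*(1*(-1)) + 1)*U(62) = (3*(1*(-1)) + 1)*(-9*62) = (3*(-1) + 1)*(-558) = (-3 + 1)*(-558) = -2*(-558) = 1116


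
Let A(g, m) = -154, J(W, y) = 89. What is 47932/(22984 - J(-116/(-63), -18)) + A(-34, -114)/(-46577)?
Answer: 2236054594/1066380415 ≈ 2.0969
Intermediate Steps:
47932/(22984 - J(-116/(-63), -18)) + A(-34, -114)/(-46577) = 47932/(22984 - 1*89) - 154/(-46577) = 47932/(22984 - 89) - 154*(-1/46577) = 47932/22895 + 154/46577 = 2236054594/1066380415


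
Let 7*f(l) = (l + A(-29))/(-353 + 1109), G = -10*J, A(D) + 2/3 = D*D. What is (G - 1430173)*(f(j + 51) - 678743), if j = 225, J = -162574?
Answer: -702458444913091/5292 ≈ -1.3274e+11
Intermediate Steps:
A(D) = -2/3 + D**2 (A(D) = -2/3 + D*D = -2/3 + D**2)
G = 1625740 (G = -10*(-162574) = 1625740)
f(l) = 2521/15876 + l/5292 (f(l) = ((l + (-2/3 + (-29)**2))/(-353 + 1109))/7 = ((l + (-2/3 + 841))/756)/7 = ((l + 2521/3)*(1/756))/7 = ((2521/3 + l)*(1/756))/7 = (2521/2268 + l/756)/7 = 2521/15876 + l/5292)
(G - 1430173)*(f(j + 51) - 678743) = (1625740 - 1430173)*((2521/15876 + (225 + 51)/5292) - 678743) = 195567*((2521/15876 + (1/5292)*276) - 678743) = 195567*((2521/15876 + 23/441) - 678743) = 195567*(3349/15876 - 678743) = 195567*(-10775720519/15876) = -702458444913091/5292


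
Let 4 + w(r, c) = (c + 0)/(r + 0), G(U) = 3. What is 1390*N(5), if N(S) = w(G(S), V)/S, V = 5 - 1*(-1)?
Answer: -556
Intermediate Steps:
V = 6 (V = 5 + 1 = 6)
w(r, c) = -4 + c/r (w(r, c) = -4 + (c + 0)/(r + 0) = -4 + c/r)
N(S) = -2/S (N(S) = (-4 + 6/3)/S = (-4 + 6*(⅓))/S = (-4 + 2)/S = -2/S)
1390*N(5) = 1390*(-2/5) = 1390*(-2*⅕) = 1390*(-⅖) = -556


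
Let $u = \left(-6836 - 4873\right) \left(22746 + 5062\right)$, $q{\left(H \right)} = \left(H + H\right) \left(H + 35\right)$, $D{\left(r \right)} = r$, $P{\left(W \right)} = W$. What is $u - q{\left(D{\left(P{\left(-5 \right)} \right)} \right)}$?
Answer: $-325603572$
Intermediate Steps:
$q{\left(H \right)} = 2 H \left(35 + H\right)$
$u = -325603872$ ($u = \left(-11709\right) 27808 = -325603872$)
$u - q{\left(D{\left(P{\left(-5 \right)} \right)} \right)} = -325603872 - 2 \left(-5\right) \left(35 - 5\right) = -325603872 - 2 \left(-5\right) 30 = -325603872 - -300 = -325603872 + 300 = -325603572$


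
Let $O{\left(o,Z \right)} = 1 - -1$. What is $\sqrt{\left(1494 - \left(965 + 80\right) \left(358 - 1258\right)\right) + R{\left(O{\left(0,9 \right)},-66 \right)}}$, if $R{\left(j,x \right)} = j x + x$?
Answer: $6 \sqrt{26161} \approx 970.46$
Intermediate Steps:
$O{\left(o,Z \right)} = 2$ ($O{\left(o,Z \right)} = 1 + 1 = 2$)
$R{\left(j,x \right)} = x + j x$
$\sqrt{\left(1494 - \left(965 + 80\right) \left(358 - 1258\right)\right) + R{\left(O{\left(0,9 \right)},-66 \right)}} = \sqrt{\left(1494 - \left(965 + 80\right) \left(358 - 1258\right)\right) - 66 \left(1 + 2\right)} = \sqrt{\left(1494 - 1045 \left(-900\right)\right) - 198} = \sqrt{\left(1494 - -940500\right) - 198} = \sqrt{\left(1494 + 940500\right) - 198} = \sqrt{941994 - 198} = \sqrt{941796} = 6 \sqrt{26161}$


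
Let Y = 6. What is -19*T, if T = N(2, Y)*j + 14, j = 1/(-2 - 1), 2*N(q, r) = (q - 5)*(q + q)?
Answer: -304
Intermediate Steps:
N(q, r) = q*(-5 + q) (N(q, r) = ((q - 5)*(q + q))/2 = ((-5 + q)*(2*q))/2 = (2*q*(-5 + q))/2 = q*(-5 + q))
j = -1/3 (j = 1/(-3) = -1/3 ≈ -0.33333)
T = 16 (T = (2*(-5 + 2))*(-1/3) + 14 = (2*(-3))*(-1/3) + 14 = -6*(-1/3) + 14 = 2 + 14 = 16)
-19*T = -19*16 = -304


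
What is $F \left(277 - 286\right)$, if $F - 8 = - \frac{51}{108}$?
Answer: $- \frac{271}{4} \approx -67.75$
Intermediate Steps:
$F = \frac{271}{36}$ ($F = 8 - \frac{51}{108} = 8 - \frac{17}{36} = \frac{271}{36} \approx 7.5278$)
$F \left(277 - 286\right) = \frac{271 \left(277 - 286\right)}{36} = \frac{271}{36} \left(-9\right) = - \frac{271}{4}$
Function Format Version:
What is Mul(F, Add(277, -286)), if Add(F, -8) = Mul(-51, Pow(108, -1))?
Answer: Rational(-271, 4) ≈ -67.750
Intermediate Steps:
F = Rational(271, 36) (F = Add(8, Mul(-51, Pow(108, -1))) = Add(8, Mul(-51, Rational(1, 108))) = Add(8, Rational(-17, 36)) = Rational(271, 36) ≈ 7.5278)
Mul(F, Add(277, -286)) = Mul(Rational(271, 36), Add(277, -286)) = Mul(Rational(271, 36), -9) = Rational(-271, 4)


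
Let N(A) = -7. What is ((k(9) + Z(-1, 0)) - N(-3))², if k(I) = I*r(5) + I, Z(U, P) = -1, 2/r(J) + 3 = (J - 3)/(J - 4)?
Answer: 9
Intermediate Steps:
r(J) = 2/(-3 + (-3 + J)/(-4 + J)) (r(J) = 2/(-3 + (J - 3)/(J - 4)) = 2/(-3 + (-3 + J)/(-4 + J)))
k(I) = -I (k(I) = I*(2*(4 - 1*5)/(-9 + 2*5)) + I = I*(2*(4 - 5)/(-9 + 10)) + I = I*(2*(-1)/1) + I = I*(2*1*(-1)) + I = I*(-2) + I = -2*I + I = -I)
((k(9) + Z(-1, 0)) - N(-3))² = ((-1*9 - 1) - 1*(-7))² = ((-9 - 1) + 7)² = (-10 + 7)² = (-3)² = 9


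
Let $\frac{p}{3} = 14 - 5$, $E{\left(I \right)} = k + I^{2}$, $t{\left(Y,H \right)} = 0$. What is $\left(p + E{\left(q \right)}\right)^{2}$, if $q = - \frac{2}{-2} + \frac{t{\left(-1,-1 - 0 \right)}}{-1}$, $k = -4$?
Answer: $576$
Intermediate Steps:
$q = 1$ ($q = - \frac{2}{-2} + \frac{0}{-1} = \left(-2\right) \left(- \frac{1}{2}\right) + 0 \left(-1\right) = 1 + 0 = 1$)
$E{\left(I \right)} = -4 + I^{2}$
$p = 27$ ($p = 3 \left(14 - 5\right) = 3 \cdot 9 = 27$)
$\left(p + E{\left(q \right)}\right)^{2} = \left(27 - \left(4 - 1^{2}\right)\right)^{2} = \left(27 + \left(-4 + 1\right)\right)^{2} = \left(27 - 3\right)^{2} = 24^{2} = 576$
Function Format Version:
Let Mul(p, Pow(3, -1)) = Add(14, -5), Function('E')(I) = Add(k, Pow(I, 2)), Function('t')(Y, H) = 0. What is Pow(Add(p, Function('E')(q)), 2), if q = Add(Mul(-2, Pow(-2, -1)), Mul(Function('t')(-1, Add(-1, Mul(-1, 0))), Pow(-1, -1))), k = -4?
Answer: 576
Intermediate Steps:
q = 1 (q = Add(Mul(-2, Pow(-2, -1)), Mul(0, Pow(-1, -1))) = Add(Mul(-2, Rational(-1, 2)), Mul(0, -1)) = Add(1, 0) = 1)
Function('E')(I) = Add(-4, Pow(I, 2))
p = 27 (p = Mul(3, Add(14, -5)) = Mul(3, 9) = 27)
Pow(Add(p, Function('E')(q)), 2) = Pow(Add(27, Add(-4, Pow(1, 2))), 2) = Pow(Add(27, Add(-4, 1)), 2) = Pow(Add(27, -3), 2) = Pow(24, 2) = 576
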